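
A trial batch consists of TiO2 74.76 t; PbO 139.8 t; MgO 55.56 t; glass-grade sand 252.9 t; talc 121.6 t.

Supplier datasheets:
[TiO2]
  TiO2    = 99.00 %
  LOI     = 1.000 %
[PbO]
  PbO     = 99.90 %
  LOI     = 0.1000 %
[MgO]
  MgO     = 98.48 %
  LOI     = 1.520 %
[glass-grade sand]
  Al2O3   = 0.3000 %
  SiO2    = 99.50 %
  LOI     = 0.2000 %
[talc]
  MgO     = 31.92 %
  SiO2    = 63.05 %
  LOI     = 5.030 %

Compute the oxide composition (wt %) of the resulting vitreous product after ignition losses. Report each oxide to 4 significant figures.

Values along the way appear, with 4-significant-digit rounding, as written; the whole derivation runs at exact precision in all steps — every reported value takes a single rounding — derived quantities, which include totals, ignition loss, net glass mass, five oxide percentages, yield, are recomputed at full precision, precisely as stated by problem or answer, from the batch weights on 636.3 t of glass.
What the batch supplies per oxide:
  Al2O3: 252.9·0.003000 = 0.7587 t
  MgO: 55.56·0.9848 + 121.6·0.3192 = 93.53 t
  PbO: 139.8·0.9990 = 139.7 t
  SiO2: 252.9·0.9950 + 121.6·0.6305 = 328.3 t
  TiO2: 74.76·0.9900 = 74.01 t
LOI: 74.76·0.01000 + 139.8·0.001000 + 55.56·0.01520 + 252.9·0.002000 + 121.6·0.05030 = 8.354 t
Resulting glass, batch − LOI: 644.6 − 8.354 = 636.3 t (equal to the oxide-mass sum)
oxide / glass × 100 gives the wt %

Glass mass = 636.3 t (batch 644.6 − LOI 8.354).
Composition: Al2O3 0.1192%, MgO 14.70%, PbO 21.95%, SiO2 51.60%, TiO2 11.63%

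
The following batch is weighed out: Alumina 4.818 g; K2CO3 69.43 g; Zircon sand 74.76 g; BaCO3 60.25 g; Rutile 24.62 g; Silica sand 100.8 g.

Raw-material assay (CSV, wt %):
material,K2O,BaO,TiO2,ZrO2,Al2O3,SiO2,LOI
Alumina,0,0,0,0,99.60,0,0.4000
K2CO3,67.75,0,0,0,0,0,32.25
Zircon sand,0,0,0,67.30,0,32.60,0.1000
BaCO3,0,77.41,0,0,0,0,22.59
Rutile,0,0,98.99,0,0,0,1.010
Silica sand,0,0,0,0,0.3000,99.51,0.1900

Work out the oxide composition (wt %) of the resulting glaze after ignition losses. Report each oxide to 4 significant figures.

Glass mass = 298.1 g (batch 334.7 − LOI 36.54).
Composition: K2O 15.78%, BaO 15.64%, TiO2 8.174%, ZrO2 16.88%, Al2O3 1.711%, SiO2 41.82%

Full precision is carried throughout. The intermediate values appear (rounded to four significant figures) on the page; a single rounding finalizes each reported figure. Derived quantities are re-derived using the weight values per 298.1 g of glass in full float precision (the totals, six oxide percentages, the yield, ignition loss, net glass mass) as quoted within the problem or answer text.
Delivered oxide masses:
  K2O: 69.43·0.6775 = 47.04 g
  BaO: 60.25·0.7741 = 46.64 g
  TiO2: 24.62·0.9899 = 24.37 g
  ZrO2: 74.76·0.6730 = 50.31 g
  Al2O3: 4.818·0.9960 + 100.8·0.003000 = 5.101 g
  SiO2: 74.76·0.3260 + 100.8·0.9951 = 124.7 g
LOI: 4.818·0.004000 + 69.43·0.3225 + 74.76·0.001000 + 60.25·0.2259 + 24.62·0.01010 + 100.8·0.001900 = 36.54 g
batch − LOI leaves glass = 334.7 − 36.54 = 298.1 g (the oxide masses sum to this)
each wt % is 100 × oxide ÷ glass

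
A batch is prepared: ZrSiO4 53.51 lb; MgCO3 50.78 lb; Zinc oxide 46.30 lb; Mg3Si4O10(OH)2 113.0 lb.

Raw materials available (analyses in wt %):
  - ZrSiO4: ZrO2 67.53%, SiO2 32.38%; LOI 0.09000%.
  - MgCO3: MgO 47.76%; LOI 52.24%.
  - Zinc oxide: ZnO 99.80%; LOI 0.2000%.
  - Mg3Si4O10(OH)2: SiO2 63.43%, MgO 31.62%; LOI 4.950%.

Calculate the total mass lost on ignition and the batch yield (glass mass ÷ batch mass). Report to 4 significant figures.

Values along the way are displayed with 4-significant-digit rounding within the worked lines; every computation carries full precision in all steps; each reported result carries a single rounding — the derived quantities, including LOI, the yield, the four compositions, totals, glass mass, are recomputed from the weighed amounts on 231.3 lb of glass in full float precision precisely as stated by problem or answer.
Material-by-material LOI:
  ZrSiO4: 53.51 × 9.000e-04 = 0.04816 lb
  MgCO3: 50.78 × 0.5224 = 26.53 lb
  Zinc oxide: 46.30 × 0.002000 = 0.09260 lb
  Mg3Si4O10(OH)2: 113.0 × 0.04950 = 5.594 lb
Total LOI = 32.26 lb
Glass = batch − LOI = 263.6 − 32.26 = 231.3 lb

LOI loss = 32.26 lb; glass = 231.3 lb; yield = 87.76%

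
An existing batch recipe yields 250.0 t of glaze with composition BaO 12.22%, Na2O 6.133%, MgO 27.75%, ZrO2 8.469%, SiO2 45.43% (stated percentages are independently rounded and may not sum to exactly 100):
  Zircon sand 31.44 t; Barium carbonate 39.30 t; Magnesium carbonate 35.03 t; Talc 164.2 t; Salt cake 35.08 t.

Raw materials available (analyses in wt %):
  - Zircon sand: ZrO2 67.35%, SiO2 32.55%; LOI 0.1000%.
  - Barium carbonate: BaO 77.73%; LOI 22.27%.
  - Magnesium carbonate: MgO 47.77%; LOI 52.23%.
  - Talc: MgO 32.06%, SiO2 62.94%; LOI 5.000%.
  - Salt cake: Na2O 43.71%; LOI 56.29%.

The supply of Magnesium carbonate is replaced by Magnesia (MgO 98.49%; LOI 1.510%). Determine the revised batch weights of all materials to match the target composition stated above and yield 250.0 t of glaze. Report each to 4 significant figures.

Working values are rounded off to 4 significant figures as shown; the working math maintains exact precision from start to finish; every reported result includes exactly one rounding; derived quantities, including yield, five oxide percentages, LOI, net glass mass, the totals, are computed using the weight values at 250.0 t of glass in full precision precisely as stated by the problem or answer text.
The oxide mass targets at 250.0 t glaze:
  BaO: 12.22% × 250.0 = 30.55 t
  Na2O: 6.133% × 250.0 = 15.33 t
  MgO: 27.75% × 250.0 = 69.38 t
  ZrO2: 8.469% × 250.0 = 21.17 t
  SiO2: 45.43% × 250.0 = 113.6 t
Verifying the oxide balance using the reported weights, under the basis named above (each sum matches its target mass once rounding is allowed for):
  BaO: 39.30·0.7773 = 30.55 t (target 30.55 t)
  Na2O: 35.08·0.4371 = 15.33 t (target 15.33 t)
  MgO: 16.99·0.9849 + 164.2·0.3206 = 69.38 t (target 69.38 t)
  ZrO2: 31.44·0.6735 = 21.17 t (target 21.17 t)
  SiO2: 31.44·0.3255 + 164.2·0.6294 = 113.6 t (target 113.6 t)
Glass mass check: total charge less LOI = 250.0 t (oxide target masses add up to 250.0 t; with the basis standing at 250.0 t — differing by rounding only).
Total batch = Σ batch = 287.0 t; the LOI term Σ batch·LOI equals 37.00 t; as yield: glass ÷ batch → 87.11%.

Revised batch per 250.0 t glaze:
  Zircon sand: 31.44 t
  Barium carbonate: 39.30 t
  Magnesia: 16.99 t
  Talc: 164.2 t
  Salt cake: 35.08 t
Total batch = 287.0 t; LOI loss = 37.00 t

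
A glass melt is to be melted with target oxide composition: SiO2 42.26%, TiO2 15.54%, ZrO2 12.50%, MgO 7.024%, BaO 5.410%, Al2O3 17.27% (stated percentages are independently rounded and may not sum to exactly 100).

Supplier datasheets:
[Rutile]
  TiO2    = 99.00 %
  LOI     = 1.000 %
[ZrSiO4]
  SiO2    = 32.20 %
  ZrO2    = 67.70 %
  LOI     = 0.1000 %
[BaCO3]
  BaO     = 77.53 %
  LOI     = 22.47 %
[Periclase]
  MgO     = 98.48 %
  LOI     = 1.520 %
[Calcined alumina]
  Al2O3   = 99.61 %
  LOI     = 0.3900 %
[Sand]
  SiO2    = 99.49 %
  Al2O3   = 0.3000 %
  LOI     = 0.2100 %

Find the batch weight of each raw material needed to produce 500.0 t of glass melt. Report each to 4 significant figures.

Batch per 500.0 t glass melt:
  Rutile: 78.48 t
  ZrSiO4: 92.32 t
  BaCO3: 34.89 t
  Periclase: 35.66 t
  Calcined alumina: 86.14 t
  Sand: 182.5 t
Total batch = 510.0 t; LOI loss = 9.978 t; yield = 98.04%

Intermediates are shown (rounded to four significant digits) across the worked steps; full precision is carried through the solve; a single rounding produces each reported number; derived quantities (totals, ignition loss, yield, net glass mass, six oxide percentages) are computed starting from the weights at 500.0 t of glass in exact precision, as quoted within question or answer.
Target oxide masses per 500.0 t glass melt:
  SiO2: 42.26% × 500.0 = 211.3 t
  TiO2: 15.54% × 500.0 = 77.70 t
  ZrO2: 12.50% × 500.0 = 62.50 t
  MgO: 7.024% × 500.0 = 35.12 t
  BaO: 5.410% × 500.0 = 27.05 t
  Al2O3: 17.27% × 500.0 = 86.35 t
Oxide-by-oxide audit per the reported batch figures, against the basis in use (sums match the target masses up to rounding of the answer):
  SiO2: 92.32·0.3220 + 182.5·0.9949 = 211.3 t (target 211.3 t)
  TiO2: 78.48·0.9900 = 77.70 t (target 77.70 t)
  ZrO2: 92.32·0.6770 = 62.50 t (target 62.50 t)
  MgO: 35.66·0.9848 = 35.12 t (target 35.12 t)
  BaO: 34.89·0.7753 = 27.05 t (target 27.05 t)
  Al2O3: 86.14·0.9961 + 182.5·0.003000 = 86.35 t (target 86.35 t)
Mass balance on the glass: the batch minus its LOI: 500.0 t (the targets, summed, come to 500.0 t; versus the stated basis of 500.0 t — differing by rounding only).
Total batch = Σ batch = 510.0 t; LOI loss = Σ batch·LOI = 9.978 t; the yield ratio, glass ÷ batch: 98.04%.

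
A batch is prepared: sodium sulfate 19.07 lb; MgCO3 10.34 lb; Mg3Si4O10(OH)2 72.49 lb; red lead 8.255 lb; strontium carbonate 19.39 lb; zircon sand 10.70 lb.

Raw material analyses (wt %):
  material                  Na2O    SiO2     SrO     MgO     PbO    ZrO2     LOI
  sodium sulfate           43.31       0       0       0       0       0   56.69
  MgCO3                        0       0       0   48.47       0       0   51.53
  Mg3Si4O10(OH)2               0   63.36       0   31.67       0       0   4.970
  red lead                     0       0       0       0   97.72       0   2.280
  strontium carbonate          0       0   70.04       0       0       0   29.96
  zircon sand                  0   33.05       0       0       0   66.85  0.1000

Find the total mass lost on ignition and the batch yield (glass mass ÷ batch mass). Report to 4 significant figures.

LOI loss = 25.75 lb; glass = 114.5 lb; yield = 81.64%

Mid-chain values are shown rounded to 4 significant digits. Each numeric step carries full precision in all steps; each reported figure is rounded only once — derived quantities (LOI, net glass mass, six oxide percentages, the totals, yield) are computed from the weighed amounts on 114.5 lb of glass in full precision as set out in the problem or the answer.
Ignition loss by material:
  sodium sulfate: 19.07 × 0.5669 = 10.81 lb
  MgCO3: 10.34 × 0.5153 = 5.328 lb
  Mg3Si4O10(OH)2: 72.49 × 0.04970 = 3.603 lb
  red lead: 8.255 × 0.02280 = 0.1882 lb
  strontium carbonate: 19.39 × 0.2996 = 5.809 lb
  zircon sand: 10.70 × 0.001000 = 0.01070 lb
Total LOI = 25.75 lb
Glass = batch − LOI = 140.2 − 25.75 = 114.5 lb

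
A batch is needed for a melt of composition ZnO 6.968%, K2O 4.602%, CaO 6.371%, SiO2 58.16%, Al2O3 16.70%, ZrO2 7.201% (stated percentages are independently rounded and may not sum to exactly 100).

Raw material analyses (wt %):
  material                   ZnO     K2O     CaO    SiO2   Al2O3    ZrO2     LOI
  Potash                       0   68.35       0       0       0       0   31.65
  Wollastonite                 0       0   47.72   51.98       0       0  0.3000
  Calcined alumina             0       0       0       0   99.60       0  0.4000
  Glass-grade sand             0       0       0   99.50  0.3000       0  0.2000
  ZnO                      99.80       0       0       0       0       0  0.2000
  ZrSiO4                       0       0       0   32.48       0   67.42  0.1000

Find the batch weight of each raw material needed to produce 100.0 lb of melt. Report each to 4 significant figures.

The intermediate values are printed rounded off to 4 significant digits across the worked steps. Every computation carries exact precision in every operation — every reported figure is rounded just once. The derived quantities, which include ignition loss, the six compositions, totals, yield, net glass mass, are rebuilt at exact precision, exactly as printed in the question or the answer, from the batch weights for 100.0 lb of glass.
Per-oxide target masses for 100.0 lb melt:
  ZnO: 6.968% × 100.0 = 6.968 lb
  K2O: 4.602% × 100.0 = 4.602 lb
  CaO: 6.371% × 100.0 = 6.371 lb
  SiO2: 58.16% × 100.0 = 58.16 lb
  Al2O3: 16.70% × 100.0 = 16.70 lb
  ZrO2: 7.201% × 100.0 = 7.201 lb
Oxide-by-oxide audit on the weights just shown, on the stated basis (target by target, the sums agree exact up to rounding of places):
  ZnO: 6.982·0.9980 = 6.968 lb (target 6.968 lb)
  K2O: 6.733·0.6835 = 4.602 lb (target 4.602 lb)
  CaO: 13.35·0.4772 = 6.371 lb (target 6.371 lb)
  SiO2: 13.35·0.5198 + 47.99·0.9950 + 10.68·0.3248 = 58.16 lb (target 58.16 lb)
  Al2O3: 16.62·0.9960 + 47.99·0.003000 = 16.70 lb (target 16.70 lb)
  ZrO2: 10.68·0.6742 = 7.200 lb (target 7.201 lb)
Mass balance on the glass: Σ batch − LOI loss = 100.0 lb (the targets, summed, come to 100.0 lb; stated basis 100.0 lb — differing by rounding only).
Batch grand total — Σ batch = 102.4 lb; the LOI term Σ batch·LOI equals 2.358 lb; the yield ratio, glass ÷ batch: 97.70%.

Batch per 100.0 lb melt:
  Potash: 6.733 lb
  Wollastonite: 13.35 lb
  Calcined alumina: 16.62 lb
  Glass-grade sand: 47.99 lb
  ZnO: 6.982 lb
  ZrSiO4: 10.68 lb
Total batch = 102.4 lb; LOI loss = 2.358 lb; yield = 97.70%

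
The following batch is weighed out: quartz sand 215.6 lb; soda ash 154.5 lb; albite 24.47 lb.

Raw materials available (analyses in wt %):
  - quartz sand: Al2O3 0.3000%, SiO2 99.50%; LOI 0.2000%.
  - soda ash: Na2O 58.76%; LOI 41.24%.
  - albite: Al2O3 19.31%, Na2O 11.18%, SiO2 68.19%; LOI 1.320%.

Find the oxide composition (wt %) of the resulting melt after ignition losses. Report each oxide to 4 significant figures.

Mid-chain values are rounded to four significant figures as shown — every computation runs at full float precision through the solve — exactly one rounding goes into each reported result. Derived quantities are re-derived starting from the weights per 330.1 lb of glass in full precision (net glass mass, yield, ignition loss, three oxide percentages, the totals), as they appear in problem or answer.
Oxide masses out of the charge:
  Al2O3: 215.6·0.003000 + 24.47·0.1931 = 5.372 lb
  Na2O: 154.5·0.5876 + 24.47·0.1118 = 93.52 lb
  SiO2: 215.6·0.9950 + 24.47·0.6819 = 231.2 lb
LOI: 215.6·0.002000 + 154.5·0.4124 + 24.47·0.01320 = 64.47 lb
Glass mass = batch − LOI = 394.6 − 64.47 = 330.1 lb (consistent with Σ oxide mass)
wt %: oxide over glass, times 100

Glass mass = 330.1 lb (batch 394.6 − LOI 64.47).
Composition: Al2O3 1.627%, Na2O 28.33%, SiO2 70.04%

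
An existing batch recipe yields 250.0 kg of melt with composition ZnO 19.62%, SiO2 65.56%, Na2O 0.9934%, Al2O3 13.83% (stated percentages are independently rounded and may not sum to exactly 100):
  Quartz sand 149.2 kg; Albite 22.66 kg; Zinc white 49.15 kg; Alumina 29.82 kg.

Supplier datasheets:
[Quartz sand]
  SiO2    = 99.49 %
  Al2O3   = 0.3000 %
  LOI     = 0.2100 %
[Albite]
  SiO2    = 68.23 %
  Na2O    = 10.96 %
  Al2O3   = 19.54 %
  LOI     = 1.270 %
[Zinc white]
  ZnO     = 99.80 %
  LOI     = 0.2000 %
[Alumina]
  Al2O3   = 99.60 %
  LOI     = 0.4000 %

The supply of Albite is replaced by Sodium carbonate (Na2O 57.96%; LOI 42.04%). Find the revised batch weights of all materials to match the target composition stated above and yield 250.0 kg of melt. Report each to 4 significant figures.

Revised batch per 250.0 kg melt:
  Quartz sand: 164.7 kg
  Sodium carbonate: 4.285 kg
  Zinc white: 49.15 kg
  Alumina: 34.22 kg
Total batch = 252.4 kg; LOI loss = 2.382 kg

Working values are printed, with 4-significant-digit rounding, between the steps — every computation runs at exact precision at every stage; every reported figure includes exactly one rounding. The derived quantities, including glass mass, the yield, ignition loss, totals, the four compositions, are computed starting from the weights at 250.0 kg of glass at full precision as they appear in either problem or answer.
The oxide mass targets at 250.0 kg melt:
  ZnO: 19.62% × 250.0 = 49.05 kg
  SiO2: 65.56% × 250.0 = 163.9 kg
  Na2O: 0.9934% × 250.0 = 2.484 kg
  Al2O3: 13.83% × 250.0 = 34.58 kg
A balance pass over the oxides, with the batch weights as given, for the quoted basis mass (each sum matches its target mass modulo rounding of the values):
  ZnO: 49.15·0.9980 = 49.05 kg (target 49.05 kg)
  SiO2: 164.7·0.9949 = 163.9 kg (target 163.9 kg)
  Na2O: 4.285·0.5796 = 2.484 kg (target 2.484 kg)
  Al2O3: 164.7·0.003000 + 34.22·0.9960 = 34.58 kg (target 34.58 kg)
Glass-mass sanity pass: total charge less LOI = 250.0 kg (oxide target masses add up to 250.0 kg; versus the stated basis of 250.0 kg — rounding explains the deltas).
Batch grand total — Σ batch = 252.4 kg; Σ batch·LOI gives LOI loss = 2.382 kg; yield = glass ÷ total batch = 99.06%.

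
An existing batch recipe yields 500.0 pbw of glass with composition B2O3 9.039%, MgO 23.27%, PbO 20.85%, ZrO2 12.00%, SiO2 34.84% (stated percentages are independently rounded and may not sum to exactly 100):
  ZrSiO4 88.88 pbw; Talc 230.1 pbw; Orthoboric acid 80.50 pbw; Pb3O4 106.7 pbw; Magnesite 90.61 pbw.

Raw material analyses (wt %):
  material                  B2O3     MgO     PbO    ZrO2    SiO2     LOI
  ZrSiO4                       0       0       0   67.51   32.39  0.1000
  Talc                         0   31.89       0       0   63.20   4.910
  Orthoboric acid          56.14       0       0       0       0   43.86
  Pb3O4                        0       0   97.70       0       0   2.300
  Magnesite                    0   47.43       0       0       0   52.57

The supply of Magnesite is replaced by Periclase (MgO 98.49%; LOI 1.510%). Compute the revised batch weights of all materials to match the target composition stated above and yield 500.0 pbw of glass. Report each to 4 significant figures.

Revised batch per 500.0 pbw glass:
  ZrSiO4: 88.88 pbw
  Talc: 230.1 pbw
  Orthoboric acid: 80.50 pbw
  Pb3O4: 106.7 pbw
  Periclase: 43.64 pbw
Total batch = 549.8 pbw; LOI loss = 49.81 pbw

All internal work runs at full float precision from first step to last. In-progress results are displayed, rounded to 4 significant digits, in the printout. Each reported value carries a single rounding. The derived quantities (the yield, the totals, the five compositions, ignition loss, glass mass) are carried at full float precision from the weighed amounts on 500.0 pbw of glass, precisely as stated by the question or the answer.
Oxide-by-oxide targets in 500.0 pbw glass:
  B2O3: 9.039% × 500.0 = 45.20 pbw
  MgO: 23.27% × 500.0 = 116.4 pbw
  PbO: 20.85% × 500.0 = 104.2 pbw
  ZrO2: 12.00% × 500.0 = 60.00 pbw
  SiO2: 34.84% × 500.0 = 174.2 pbw
Balance tally, oxide-wise, per the reported batch figures, relative to the basis at hand (target by target, the sums agree modulo rounding of the values):
  B2O3: 80.50·0.5614 = 45.19 pbw (target 45.20 pbw)
  MgO: 230.1·0.3189 + 43.64·0.9849 = 116.4 pbw (target 116.4 pbw)
  PbO: 106.7·0.9770 = 104.2 pbw (target 104.2 pbw)
  ZrO2: 88.88·0.6751 = 60.00 pbw (target 60.00 pbw)
  SiO2: 88.88·0.3239 + 230.1·0.6320 = 174.2 pbw (target 174.2 pbw)
Glass-mass sanity pass: batch Σ − ignition loss = 500.0 pbw (the Σ of target masses is 500.0 pbw; against the stated basis, 500.0 pbw — deltas are rounding alone).
Adding the batch up: Σ batch = 549.8 pbw; ignition loss, Σ(batch × LOI) = 49.81 pbw; the yield ratio, glass ÷ batch: 90.94%.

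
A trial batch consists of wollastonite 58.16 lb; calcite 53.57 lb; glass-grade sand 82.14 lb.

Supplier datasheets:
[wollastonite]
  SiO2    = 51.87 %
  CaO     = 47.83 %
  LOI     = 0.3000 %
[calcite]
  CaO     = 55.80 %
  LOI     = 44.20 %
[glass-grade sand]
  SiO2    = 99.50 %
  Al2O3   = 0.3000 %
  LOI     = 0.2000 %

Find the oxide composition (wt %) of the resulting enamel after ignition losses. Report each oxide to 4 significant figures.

Glass mass = 169.9 lb (batch 193.9 − LOI 24.02).
Composition: SiO2 65.88%, Al2O3 0.1451%, CaO 33.98%

Full precision is carried at every stage — intermediates appear, with 4-significant-figure rounding, as written. Each reported number is rounded once only; derived quantities are recomputed using the weight values for 169.9 lb of glass in full precision (the totals, LOI, yield, glass mass, the three compositions) precisely as stated by problem or answer.
Oxide-by-oxide delivered mass:
  SiO2: 58.16·0.5187 + 82.14·0.9950 = 111.9 lb
  Al2O3: 82.14·0.003000 = 0.2464 lb
  CaO: 58.16·0.4783 + 53.57·0.5580 = 57.71 lb
LOI: 58.16·0.003000 + 53.57·0.4420 + 82.14·0.002000 = 24.02 lb
The glass mass, total less LOI, = 193.9 − 24.02 = 169.9 lb (= the summed oxide contributions)
percent by weight: oxide/glass ×100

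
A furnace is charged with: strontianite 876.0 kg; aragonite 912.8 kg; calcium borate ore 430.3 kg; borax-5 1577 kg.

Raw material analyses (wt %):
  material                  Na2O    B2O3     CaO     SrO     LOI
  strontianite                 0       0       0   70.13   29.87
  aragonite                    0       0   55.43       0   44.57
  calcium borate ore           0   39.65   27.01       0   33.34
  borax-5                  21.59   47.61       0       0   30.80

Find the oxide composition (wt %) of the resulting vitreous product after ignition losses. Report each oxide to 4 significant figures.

Glass mass = 2498 kg (batch 3796 − LOI 1298).
Composition: Na2O 13.63%, B2O3 36.88%, CaO 24.90%, SrO 24.59%

Rounding to four significant digits extends to each working value as displayed; every computation holds full float precision at every stage; a single rounding yields each reported number. All derived quantities are recomputed starting from the weights on 2498 kg of glass at exact precision (ignition loss, the four compositions, the yield, net glass mass, the totals), exactly as shown in question or answer.
Oxide masses out of the charge:
  Na2O: 1577·0.2159 = 340.5 kg
  B2O3: 430.3·0.3965 + 1577·0.4761 = 921.4 kg
  CaO: 912.8·0.5543 + 430.3·0.2701 = 622.2 kg
  SrO: 876.0·0.7013 = 614.3 kg
LOI: 876.0·0.2987 + 912.8·0.4457 + 430.3·0.3334 + 1577·0.3080 = 1298 kg
The glass mass, total less LOI, = 3796 − 1298 = 2498 kg (consistent with Σ oxide mass)
wt % = 100 × oxide mass / glass mass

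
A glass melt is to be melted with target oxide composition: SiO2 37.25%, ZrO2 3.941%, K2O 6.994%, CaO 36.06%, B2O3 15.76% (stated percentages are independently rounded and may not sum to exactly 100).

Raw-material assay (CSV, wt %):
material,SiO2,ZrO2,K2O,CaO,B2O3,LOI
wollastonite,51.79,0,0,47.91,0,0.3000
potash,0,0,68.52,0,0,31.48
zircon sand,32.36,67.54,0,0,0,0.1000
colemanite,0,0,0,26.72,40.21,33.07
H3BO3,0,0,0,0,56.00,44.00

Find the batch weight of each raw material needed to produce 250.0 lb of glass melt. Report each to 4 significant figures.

Intermediates appear, rounded to 4 significant figures, at each printed step — full precision is carried at every stage; every reported number is rounded exactly once; derived quantities are carried from the weighed amounts on 250.0 lb of glass in full float precision (the five compositions, ignition loss, totals, the yield, glass mass) as quoted within the problem or answer text.
Per-oxide target masses for 250.0 lb glass melt:
  SiO2: 37.25% × 250.0 = 93.12 lb
  ZrO2: 3.941% × 250.0 = 9.852 lb
  K2O: 6.994% × 250.0 = 17.48 lb
  CaO: 36.06% × 250.0 = 90.15 lb
  B2O3: 15.76% × 250.0 = 39.40 lb
Sums-versus-targets review using the reported weights, per the basis as stated (each sum matches its target mass within answer rounding):
  SiO2: 170.7·0.5179 + 14.59·0.3236 = 93.13 lb (target 93.12 lb)
  ZrO2: 14.59·0.6754 = 9.854 lb (target 9.852 lb)
  K2O: 25.52·0.6852 = 17.49 lb (target 17.48 lb)
  CaO: 170.7·0.4791 + 31.32·0.2672 = 90.15 lb (target 90.15 lb)
  B2O3: 31.32·0.4021 + 47.87·0.5600 = 39.40 lb (target 39.40 lb)
Auditing the glass mass value: total charge less LOI = 250.0 lb (the targets, summed, come to 250.0 lb; versus the stated basis of 250.0 lb — differing by rounding only).
Batch total: Σ batch = 290.0 lb; Σ batch·LOI gives LOI loss = 39.98 lb; as yield: glass ÷ batch → 86.21%.

Batch per 250.0 lb glass melt:
  wollastonite: 170.7 lb
  potash: 25.52 lb
  zircon sand: 14.59 lb
  colemanite: 31.32 lb
  H3BO3: 47.87 lb
Total batch = 290.0 lb; LOI loss = 39.98 lb; yield = 86.21%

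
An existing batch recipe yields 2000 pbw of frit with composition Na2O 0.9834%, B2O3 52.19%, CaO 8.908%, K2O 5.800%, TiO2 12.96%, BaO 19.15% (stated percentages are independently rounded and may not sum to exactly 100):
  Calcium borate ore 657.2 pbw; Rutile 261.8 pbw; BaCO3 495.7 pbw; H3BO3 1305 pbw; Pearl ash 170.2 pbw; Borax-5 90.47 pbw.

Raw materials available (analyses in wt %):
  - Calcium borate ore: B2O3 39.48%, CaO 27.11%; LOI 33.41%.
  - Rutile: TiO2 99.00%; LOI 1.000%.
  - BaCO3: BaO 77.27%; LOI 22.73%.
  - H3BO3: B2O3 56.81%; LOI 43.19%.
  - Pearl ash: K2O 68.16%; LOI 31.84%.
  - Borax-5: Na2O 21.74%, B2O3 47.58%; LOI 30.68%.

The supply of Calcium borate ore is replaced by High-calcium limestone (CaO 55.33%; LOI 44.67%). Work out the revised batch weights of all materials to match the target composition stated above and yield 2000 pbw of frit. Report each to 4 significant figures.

Revised batch per 2000 pbw frit:
  High-calcium limestone: 322.0 pbw
  Rutile: 261.8 pbw
  BaCO3: 495.7 pbw
  H3BO3: 1762 pbw
  Pearl ash: 170.2 pbw
  Borax-5: 90.47 pbw
Total batch = 3102 pbw; LOI loss = 1102 pbw

The intermediate values appear, rounded to four significant figures, in the printout — all internal work carries full float precision through every step. A single rounding finalizes every reported figure — the derived quantities (the totals, the six compositions, LOI, yield, glass mass) are carried from the weighed amounts for 2000 pbw of glass in exact precision exactly as printed in the problem or answer text.
Target oxide masses per 2000 pbw frit:
  Na2O: 0.9834% × 2000 = 19.67 pbw
  B2O3: 52.19% × 2000 = 1044 pbw
  CaO: 8.908% × 2000 = 178.2 pbw
  K2O: 5.800% × 2000 = 116.0 pbw
  TiO2: 12.96% × 2000 = 259.2 pbw
  BaO: 19.15% × 2000 = 383.0 pbw
Sums-versus-targets review given the weights on record, at the basis given (summed amounts equal target values up to rounding of the answer):
  Na2O: 90.47·0.2174 = 19.67 pbw (target 19.67 pbw)
  B2O3: 1762·0.5681 + 90.47·0.4758 = 1044 pbw (target 1044 pbw)
  CaO: 322.0·0.5533 = 178.2 pbw (target 178.2 pbw)
  K2O: 170.2·0.6816 = 116.0 pbw (target 116.0 pbw)
  TiO2: 261.8·0.9900 = 259.2 pbw (target 259.2 pbw)
  BaO: 495.7·0.7727 = 383.0 pbw (target 383.0 pbw)
Mass balance on the glass: total batch − LOI = 2000 pbw (per-oxide target masses sum to 2000 pbw; versus the stated basis of 2000 pbw — a pure rounding effect).
Total batch = Σ batch = 3102 pbw; LOI removed, Σ of batch·LOI: 1102 pbw; as yield: glass ÷ batch → 64.47%.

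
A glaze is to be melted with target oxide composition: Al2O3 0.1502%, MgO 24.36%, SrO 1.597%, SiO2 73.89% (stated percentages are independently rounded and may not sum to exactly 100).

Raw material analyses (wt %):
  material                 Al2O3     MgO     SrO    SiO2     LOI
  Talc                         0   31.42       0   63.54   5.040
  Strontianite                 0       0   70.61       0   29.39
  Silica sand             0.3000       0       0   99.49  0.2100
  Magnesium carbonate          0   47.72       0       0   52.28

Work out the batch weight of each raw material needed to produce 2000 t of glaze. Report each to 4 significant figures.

The whole derivation runs at full float precision through every step; intermediates are printed, rounded to 4 significant digits, when written out. Each reported number undergoes a single rounding; all derived quantities (glass mass, the totals, the yield, four oxide percentages, ignition loss) are computed from the weighed amounts per 2000 t of glass at full float precision precisely as stated by the problem or the answer.
Per-oxide target masses for 2000 t glaze:
  Al2O3: 0.1502% × 2000 = 3.004 t
  MgO: 24.36% × 2000 = 487.2 t
  SrO: 1.597% × 2000 = 31.94 t
  SiO2: 73.89% × 2000 = 1478 t
A balance pass over the oxides, from the weights as reported, against the basis in use (each sum matches its target mass within answer rounding):
  Al2O3: 1001·0.003000 = 3.003 t (target 3.004 t)
  MgO: 757.9·0.3142 + 521.9·0.4772 = 487.2 t (target 487.2 t)
  SrO: 45.23·0.7061 = 31.94 t (target 31.94 t)
  SiO2: 757.9·0.6354 + 1001·0.9949 = 1477 t (target 1478 t)
Glass-mass sanity pass: batch Σ − ignition loss = 2000 t (summing oxide targets gives 2000 t; basis as stated: 2000 t — any gap is answer rounding).
Whole-batch sum: Σ batch = 2326 t; the LOI term Σ batch·LOI equals 326.4 t; glass ÷ batch gives a yield of 85.97%.

Batch per 2000 t glaze:
  Talc: 757.9 t
  Strontianite: 45.23 t
  Silica sand: 1001 t
  Magnesium carbonate: 521.9 t
Total batch = 2326 t; LOI loss = 326.4 t; yield = 85.97%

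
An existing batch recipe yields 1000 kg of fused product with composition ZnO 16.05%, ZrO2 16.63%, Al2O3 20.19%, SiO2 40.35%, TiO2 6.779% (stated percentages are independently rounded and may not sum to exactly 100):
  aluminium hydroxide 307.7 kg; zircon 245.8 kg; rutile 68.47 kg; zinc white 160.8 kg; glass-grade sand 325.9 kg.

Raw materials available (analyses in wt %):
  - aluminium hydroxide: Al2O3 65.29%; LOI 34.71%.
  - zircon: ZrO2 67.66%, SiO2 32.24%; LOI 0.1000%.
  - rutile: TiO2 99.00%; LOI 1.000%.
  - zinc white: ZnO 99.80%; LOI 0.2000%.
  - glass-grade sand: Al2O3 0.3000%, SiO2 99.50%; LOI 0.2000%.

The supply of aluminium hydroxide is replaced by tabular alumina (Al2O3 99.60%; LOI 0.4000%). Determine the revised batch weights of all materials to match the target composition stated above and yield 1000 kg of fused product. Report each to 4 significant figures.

Revised batch per 1000 kg fused product:
  tabular alumina: 201.7 kg
  zircon: 245.8 kg
  rutile: 68.47 kg
  zinc white: 160.8 kg
  glass-grade sand: 325.9 kg
Total batch = 1003 kg; LOI loss = 2.711 kg

The whole derivation holds exact precision in every operation. The intermediate values are printed, rounded to four significant figures, in the printout; each reported figure is rounded only once — derived quantities (glass mass, five oxide percentages, the totals, yield, ignition loss) are recomputed at full precision from the batch weights for 1000 kg of glass, as they appear in the problem or the answer.
Target masses of each oxide per 1000 kg fused product:
  ZnO: 16.05% × 1000 = 160.5 kg
  ZrO2: 16.63% × 1000 = 166.3 kg
  Al2O3: 20.19% × 1000 = 201.9 kg
  SiO2: 40.35% × 1000 = 403.5 kg
  TiO2: 6.779% × 1000 = 67.79 kg
Balance tally, oxide-wise, on the weights just shown, relative to the basis at hand (sum by sum, the targets are met given rounding of the digits):
  ZnO: 160.8·0.9980 = 160.5 kg (target 160.5 kg)
  ZrO2: 245.8·0.6766 = 166.3 kg (target 166.3 kg)
  Al2O3: 201.7·0.9960 + 325.9·0.003000 = 201.9 kg (target 201.9 kg)
  SiO2: 245.8·0.3224 + 325.9·0.9950 = 403.5 kg (target 403.5 kg)
  TiO2: 68.47·0.9900 = 67.79 kg (target 67.79 kg)
Glass-mass bookkeeping: batch total minus LOI = 1000 kg (the targets, summed, come to 1000 kg; the stated basis being 1000 kg — deltas are rounding alone).
Batch grand total — Σ batch = 1003 kg; LOI loss = Σ batch·LOI = 2.711 kg; yield, glass over the total, = 99.73%.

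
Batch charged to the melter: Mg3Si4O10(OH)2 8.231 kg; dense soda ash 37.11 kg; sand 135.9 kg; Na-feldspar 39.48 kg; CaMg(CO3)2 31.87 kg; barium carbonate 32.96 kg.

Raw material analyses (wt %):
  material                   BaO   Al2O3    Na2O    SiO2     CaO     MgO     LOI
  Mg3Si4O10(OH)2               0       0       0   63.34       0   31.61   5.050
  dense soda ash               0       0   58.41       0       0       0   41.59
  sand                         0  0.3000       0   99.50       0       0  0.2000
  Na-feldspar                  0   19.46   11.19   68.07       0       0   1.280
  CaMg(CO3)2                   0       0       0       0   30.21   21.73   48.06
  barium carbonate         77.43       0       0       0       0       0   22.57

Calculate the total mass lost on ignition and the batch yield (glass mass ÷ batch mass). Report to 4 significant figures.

LOI loss = 39.38 kg; glass = 246.2 kg; yield = 86.21%

Mid-chain values are shown rounded to four significant digits — all arithmetic runs at full float precision all the way through — every reported figure is rounded only once — all derived quantities, which include totals, LOI, glass mass, yield, the six compositions, are re-derived in full float precision, as quoted within problem or answer, from the weighed amounts on 246.2 kg of glass.
Material-by-material LOI:
  Mg3Si4O10(OH)2: 8.231 × 0.05050 = 0.4157 kg
  dense soda ash: 37.11 × 0.4159 = 15.43 kg
  sand: 135.9 × 0.002000 = 0.2718 kg
  Na-feldspar: 39.48 × 0.01280 = 0.5053 kg
  CaMg(CO3)2: 31.87 × 0.4806 = 15.32 kg
  barium carbonate: 32.96 × 0.2257 = 7.439 kg
Total LOI = 39.38 kg
Glass = batch − LOI = 285.6 − 39.38 = 246.2 kg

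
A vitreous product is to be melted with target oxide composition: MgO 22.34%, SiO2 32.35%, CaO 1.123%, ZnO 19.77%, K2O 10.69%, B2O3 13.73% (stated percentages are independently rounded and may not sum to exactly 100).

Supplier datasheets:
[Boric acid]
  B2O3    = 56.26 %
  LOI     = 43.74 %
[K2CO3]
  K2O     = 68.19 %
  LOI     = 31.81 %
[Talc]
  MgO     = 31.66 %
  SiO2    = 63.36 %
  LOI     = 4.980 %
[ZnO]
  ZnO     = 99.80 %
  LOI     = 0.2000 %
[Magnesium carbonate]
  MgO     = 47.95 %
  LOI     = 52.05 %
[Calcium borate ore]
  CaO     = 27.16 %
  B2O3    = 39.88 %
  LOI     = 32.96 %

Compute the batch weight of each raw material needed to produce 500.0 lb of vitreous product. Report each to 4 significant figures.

Batch per 500.0 lb vitreous product:
  Boric acid: 107.4 lb
  K2CO3: 78.38 lb
  Talc: 255.3 lb
  ZnO: 99.05 lb
  Magnesium carbonate: 64.39 lb
  Calcium borate ore: 20.67 lb
Total batch = 625.2 lb; LOI loss = 125.1 lb; yield = 79.98%

Intermediates are displayed, rounded to four significant figures, alongside each step; every computation runs at exact precision end to end — a single rounding yields each reported result. Derived quantities are rebuilt in exact precision (yield, net glass mass, the six compositions, the totals, ignition loss) from the batch weights for 500.0 lb of glass exactly as printed in either problem or answer.
Oxide-by-oxide targets in 500.0 lb vitreous product:
  MgO: 22.34% × 500.0 = 111.7 lb
  SiO2: 32.35% × 500.0 = 161.8 lb
  CaO: 1.123% × 500.0 = 5.615 lb
  ZnO: 19.77% × 500.0 = 98.85 lb
  K2O: 10.69% × 500.0 = 53.45 lb
  B2O3: 13.73% × 500.0 = 68.65 lb
Sums-versus-targets review with the batch weights as given, relative to the basis at hand (delivered sums recover each target modulo rounding of the values):
  MgO: 255.3·0.3166 + 64.39·0.4795 = 111.7 lb (target 111.7 lb)
  SiO2: 255.3·0.6336 = 161.8 lb (target 161.8 lb)
  CaO: 20.67·0.2716 = 5.614 lb (target 5.615 lb)
  ZnO: 99.05·0.9980 = 98.85 lb (target 98.85 lb)
  K2O: 78.38·0.6819 = 53.45 lb (target 53.45 lb)
  B2O3: 107.4·0.5626 + 20.67·0.3988 = 68.67 lb (target 68.65 lb)
Consistency of the glass mass: total batch − LOI = 500.0 lb (targets for the oxides total 500.0 lb; against the stated basis, 500.0 lb — gaps are rounding artifacts).
Batch total: Σ batch = 625.2 lb; LOI loss = Σ batch·LOI = 125.1 lb; yield: glass divided by total = 79.98%.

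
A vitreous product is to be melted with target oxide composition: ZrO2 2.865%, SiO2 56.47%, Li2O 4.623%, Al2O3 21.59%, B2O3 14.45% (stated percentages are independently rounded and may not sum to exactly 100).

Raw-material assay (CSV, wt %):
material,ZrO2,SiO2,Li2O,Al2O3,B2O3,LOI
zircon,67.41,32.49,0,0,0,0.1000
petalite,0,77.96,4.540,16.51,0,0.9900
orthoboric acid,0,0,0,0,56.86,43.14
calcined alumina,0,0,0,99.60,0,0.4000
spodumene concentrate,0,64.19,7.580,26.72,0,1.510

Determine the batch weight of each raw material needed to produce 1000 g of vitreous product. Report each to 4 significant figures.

All internal work holds full float precision in all steps; intermediates are shown rounded to four significant figures. Each reported value takes just one rounding — the derived quantities are re-derived from the weighed amounts per 1000 g of glass in full precision (glass mass, totals, the yield, ignition loss, five oxide percentages), exactly as shown in either problem or answer.
Target oxide masses per 1000 g vitreous product:
  ZrO2: 2.865% × 1000 = 28.65 g
  SiO2: 56.47% × 1000 = 564.7 g
  Li2O: 4.623% × 1000 = 46.23 g
  Al2O3: 21.59% × 1000 = 215.9 g
  B2O3: 14.45% × 1000 = 144.5 g
Verifying the oxide balance on the weights just shown, versus the basis set out (every target is met by its sum up to rounding of the answer):
  ZrO2: 42.50·0.6741 = 28.65 g (target 28.65 g)
  SiO2: 42.50·0.3249 + 403.4·0.7796 + 368.3·0.6419 = 564.7 g (target 564.7 g)
  Li2O: 403.4·0.04540 + 368.3·0.07580 = 46.23 g (target 46.23 g)
  Al2O3: 403.4·0.1651 + 51.10·0.9960 + 368.3·0.2672 = 215.9 g (target 215.9 g)
  B2O3: 254.1·0.5686 = 144.5 g (target 144.5 g)
Auditing the glass mass value: total charge less LOI = 1000 g (the targets, summed, come to 1000 g; versus the stated basis of 1000 g — rounding explains the deltas).
Batch total: Σ batch = 1119 g; LOI loss = Σ batch·LOI = 119.4 g; yield = glass ÷ total batch = 89.33%.

Batch per 1000 g vitreous product:
  zircon: 42.50 g
  petalite: 403.4 g
  orthoboric acid: 254.1 g
  calcined alumina: 51.10 g
  spodumene concentrate: 368.3 g
Total batch = 1119 g; LOI loss = 119.4 g; yield = 89.33%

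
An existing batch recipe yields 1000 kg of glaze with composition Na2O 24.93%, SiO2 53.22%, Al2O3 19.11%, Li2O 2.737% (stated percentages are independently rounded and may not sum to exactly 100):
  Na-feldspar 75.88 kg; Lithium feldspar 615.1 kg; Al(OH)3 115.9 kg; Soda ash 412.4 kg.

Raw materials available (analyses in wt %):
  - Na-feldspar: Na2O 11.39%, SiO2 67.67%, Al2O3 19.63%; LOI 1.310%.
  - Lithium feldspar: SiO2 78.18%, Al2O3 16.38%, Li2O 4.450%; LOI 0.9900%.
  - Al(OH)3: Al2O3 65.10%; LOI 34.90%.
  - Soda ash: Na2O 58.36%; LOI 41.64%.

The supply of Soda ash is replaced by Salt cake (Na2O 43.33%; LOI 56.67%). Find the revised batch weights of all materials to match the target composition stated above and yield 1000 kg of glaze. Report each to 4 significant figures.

Revised batch per 1000 kg glaze:
  Na-feldspar: 75.88 kg
  Lithium feldspar: 615.1 kg
  Al(OH)3: 115.9 kg
  Salt cake: 555.4 kg
Total batch = 1362 kg; LOI loss = 362.3 kg

The whole derivation keeps full precision end to end; the intermediate values are printed rounded to four significant figures alongside each step; each reported number is rounded once only; all derived quantities, which include totals, LOI, the yield, four oxide percentages, net glass mass, are rebuilt in exact precision, as they appear in the problem or answer text, from the batch weights for 1000 kg of glass.
Target oxide masses per 1000 kg glaze:
  Na2O: 24.93% × 1000 = 249.3 kg
  SiO2: 53.22% × 1000 = 532.2 kg
  Al2O3: 19.11% × 1000 = 191.1 kg
  Li2O: 2.737% × 1000 = 27.37 kg
A balance pass over the oxides, applying the batch weights above, under the basis named above (delivered sums recover each target inside rounding margins):
  Na2O: 75.88·0.1139 + 555.4·0.4333 = 249.3 kg (target 249.3 kg)
  SiO2: 75.88·0.6767 + 615.1·0.7818 = 532.2 kg (target 532.2 kg)
  Al2O3: 75.88·0.1963 + 615.1·0.1638 + 115.9·0.6510 = 191.1 kg (target 191.1 kg)
  Li2O: 615.1·0.04450 = 27.37 kg (target 27.37 kg)
Glass-mass bookkeeping: Σ batch − LOI loss = 1000 kg (the targets, summed, come to 1000 kg; stated basis 1000 kg — any gap is answer rounding).
Batch total: Σ batch = 1362 kg; LOI removed, Σ of batch·LOI: 362.3 kg; the yield ratio, glass ÷ batch: 73.41%.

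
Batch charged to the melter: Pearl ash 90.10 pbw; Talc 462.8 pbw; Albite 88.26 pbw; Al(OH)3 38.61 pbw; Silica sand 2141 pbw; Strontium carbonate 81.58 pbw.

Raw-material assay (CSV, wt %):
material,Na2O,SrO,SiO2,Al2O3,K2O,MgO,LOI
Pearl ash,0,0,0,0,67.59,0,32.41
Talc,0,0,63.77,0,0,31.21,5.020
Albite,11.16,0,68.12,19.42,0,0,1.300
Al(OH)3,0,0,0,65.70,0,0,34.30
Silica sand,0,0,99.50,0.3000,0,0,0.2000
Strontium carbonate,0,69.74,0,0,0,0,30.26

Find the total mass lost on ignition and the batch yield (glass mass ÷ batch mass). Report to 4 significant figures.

Values along the way are shown with 4-significant-digit rounding at each printed step. The working math keeps full float precision end to end; each reported number is rounded exactly once — all derived quantities are computed in exact precision (ignition loss, net glass mass, six oxide percentages, yield, totals) from the weighed amounts per 2807 pbw of glass exactly as shown in the problem or the answer.
Ignition loss by material:
  Pearl ash: 90.10 × 0.3241 = 29.20 pbw
  Talc: 462.8 × 0.05020 = 23.23 pbw
  Albite: 88.26 × 0.01300 = 1.147 pbw
  Al(OH)3: 38.61 × 0.3430 = 13.24 pbw
  Silica sand: 2141 × 0.002000 = 4.282 pbw
  Strontium carbonate: 81.58 × 0.3026 = 24.69 pbw
Total LOI = 95.79 pbw
Glass = batch − LOI = 2902 − 95.79 = 2807 pbw

LOI loss = 95.79 pbw; glass = 2807 pbw; yield = 96.70%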